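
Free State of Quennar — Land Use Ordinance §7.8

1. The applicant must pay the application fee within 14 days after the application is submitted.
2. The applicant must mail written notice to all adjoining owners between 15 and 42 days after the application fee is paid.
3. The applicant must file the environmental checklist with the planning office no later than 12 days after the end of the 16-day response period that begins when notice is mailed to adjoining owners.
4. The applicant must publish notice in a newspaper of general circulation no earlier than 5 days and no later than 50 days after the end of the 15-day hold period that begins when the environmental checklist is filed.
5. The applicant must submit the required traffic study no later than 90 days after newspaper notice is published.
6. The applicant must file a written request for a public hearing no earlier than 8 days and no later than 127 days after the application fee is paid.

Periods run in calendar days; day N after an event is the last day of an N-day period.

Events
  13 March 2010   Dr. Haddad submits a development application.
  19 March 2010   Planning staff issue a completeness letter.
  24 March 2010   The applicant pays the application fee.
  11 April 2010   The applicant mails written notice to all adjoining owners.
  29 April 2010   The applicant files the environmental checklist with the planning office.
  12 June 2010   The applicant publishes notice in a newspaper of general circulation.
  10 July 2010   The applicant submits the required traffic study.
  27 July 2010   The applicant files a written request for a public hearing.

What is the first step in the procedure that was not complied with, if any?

None — every step was satisfied

(1) due by 13 March 2010 + 14 days = 27 March 2010; completed 24 March 2010, before the deadline.
(2) the permitted window runs from 24 March 2010 + 15 = 8 April 2010 to 24 March 2010 + 42 = 5 May 2010; 11 April 2010 falls inside that range.
(3) due by 27 April 2010 + 12 days = 9 May 2010; done 29 April 2010 — timely.
(4) the permitted window runs from 14 May 2010 + 5 = 19 May 2010 to 14 May 2010 + 50 = 3 July 2010; done 12 June 2010 — within the window.
(5) due by 12 June 2010 + 90 days = 10 September 2010; done 10 July 2010 — timely.
(6) the permitted window runs from 24 March 2010 + 8 = 1 April 2010 to 24 March 2010 + 127 = 29 July 2010; 27 July 2010 falls inside that range.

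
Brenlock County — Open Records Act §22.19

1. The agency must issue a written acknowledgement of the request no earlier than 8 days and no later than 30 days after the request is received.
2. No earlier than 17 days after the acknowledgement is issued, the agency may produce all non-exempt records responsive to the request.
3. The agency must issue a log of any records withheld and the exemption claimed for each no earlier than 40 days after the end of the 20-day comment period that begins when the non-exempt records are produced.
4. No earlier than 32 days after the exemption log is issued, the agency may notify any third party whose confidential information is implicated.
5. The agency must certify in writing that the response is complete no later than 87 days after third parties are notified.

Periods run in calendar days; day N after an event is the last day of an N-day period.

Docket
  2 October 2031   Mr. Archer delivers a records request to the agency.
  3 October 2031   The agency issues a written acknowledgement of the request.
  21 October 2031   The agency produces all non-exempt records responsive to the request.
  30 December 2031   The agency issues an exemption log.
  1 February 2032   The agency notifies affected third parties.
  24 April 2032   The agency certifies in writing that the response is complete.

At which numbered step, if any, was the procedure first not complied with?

Step 1

Step 1 — 8 and 30 days from 2 October 2031 (when the request is received) are 10 October 2031 and 1 November 2031 respectively; done 3 October 2031 — 7 days before the window opened.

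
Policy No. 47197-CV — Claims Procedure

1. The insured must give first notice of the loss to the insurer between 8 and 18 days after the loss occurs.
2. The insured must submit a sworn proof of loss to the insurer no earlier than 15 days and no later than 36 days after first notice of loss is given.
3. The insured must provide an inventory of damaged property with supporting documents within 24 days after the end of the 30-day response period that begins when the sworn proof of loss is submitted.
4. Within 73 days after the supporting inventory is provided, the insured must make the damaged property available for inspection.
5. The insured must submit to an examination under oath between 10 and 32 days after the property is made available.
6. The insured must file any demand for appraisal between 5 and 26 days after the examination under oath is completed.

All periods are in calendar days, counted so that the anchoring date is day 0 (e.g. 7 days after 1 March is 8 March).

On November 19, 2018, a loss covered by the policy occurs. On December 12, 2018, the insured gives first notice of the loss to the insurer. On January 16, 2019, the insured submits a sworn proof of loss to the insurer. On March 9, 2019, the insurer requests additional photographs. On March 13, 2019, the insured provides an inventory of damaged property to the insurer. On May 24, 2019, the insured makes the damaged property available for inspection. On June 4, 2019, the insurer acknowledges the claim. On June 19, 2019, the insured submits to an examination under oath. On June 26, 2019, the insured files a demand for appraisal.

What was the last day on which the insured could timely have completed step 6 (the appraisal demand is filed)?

July 15, 2019

Step 6 runs from June 19, 2019, when the examination under oath is completed. The window is 5–26 days after June 19, 2019; it closes on July 15, 2019.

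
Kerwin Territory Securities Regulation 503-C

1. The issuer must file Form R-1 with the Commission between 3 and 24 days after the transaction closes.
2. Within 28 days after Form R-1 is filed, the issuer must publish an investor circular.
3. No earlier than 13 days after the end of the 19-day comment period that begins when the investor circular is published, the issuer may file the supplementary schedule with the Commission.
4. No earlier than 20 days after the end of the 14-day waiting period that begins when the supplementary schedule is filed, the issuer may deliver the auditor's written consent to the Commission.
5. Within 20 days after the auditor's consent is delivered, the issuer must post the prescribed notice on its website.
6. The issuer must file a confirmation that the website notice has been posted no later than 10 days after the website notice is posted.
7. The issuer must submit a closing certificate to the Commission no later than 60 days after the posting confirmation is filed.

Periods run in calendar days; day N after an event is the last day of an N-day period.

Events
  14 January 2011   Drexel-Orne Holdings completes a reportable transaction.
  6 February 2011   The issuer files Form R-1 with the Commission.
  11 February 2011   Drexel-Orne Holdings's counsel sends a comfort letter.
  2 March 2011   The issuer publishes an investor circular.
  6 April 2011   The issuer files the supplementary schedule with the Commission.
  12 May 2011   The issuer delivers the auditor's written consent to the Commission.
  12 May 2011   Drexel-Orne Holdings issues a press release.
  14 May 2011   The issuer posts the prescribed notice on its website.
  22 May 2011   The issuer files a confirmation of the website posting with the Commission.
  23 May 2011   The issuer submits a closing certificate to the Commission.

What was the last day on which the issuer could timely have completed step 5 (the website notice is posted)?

Step 5 runs from 12 May 2011, when the auditor's consent is delivered. 20 days after 12 May 2011 is 1 June 2011.

1 June 2011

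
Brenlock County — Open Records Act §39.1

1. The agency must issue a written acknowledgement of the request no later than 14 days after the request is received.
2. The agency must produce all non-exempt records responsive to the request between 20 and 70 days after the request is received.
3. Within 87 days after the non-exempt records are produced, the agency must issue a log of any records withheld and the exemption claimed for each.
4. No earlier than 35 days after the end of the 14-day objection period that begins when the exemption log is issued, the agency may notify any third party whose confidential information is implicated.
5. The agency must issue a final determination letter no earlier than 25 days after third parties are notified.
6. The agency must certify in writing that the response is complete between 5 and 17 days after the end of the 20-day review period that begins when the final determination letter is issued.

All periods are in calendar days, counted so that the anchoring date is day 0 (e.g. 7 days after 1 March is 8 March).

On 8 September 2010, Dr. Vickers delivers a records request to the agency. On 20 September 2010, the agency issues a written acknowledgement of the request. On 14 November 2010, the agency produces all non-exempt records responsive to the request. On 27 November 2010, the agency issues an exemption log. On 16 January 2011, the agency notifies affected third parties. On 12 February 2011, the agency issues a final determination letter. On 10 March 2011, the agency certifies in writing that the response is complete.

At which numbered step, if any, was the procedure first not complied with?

(1) due by 8 September 2010 + 14 days = 22 September 2010; 20 September 2010 is within that limit.
(2) the permitted window runs from 8 September 2010 + 20 = 28 September 2010 to 8 September 2010 + 70 = 17 November 2010; done 14 November 2010, which is between those dates.
(3) due by 14 November 2010 + 87 days = 9 February 2011; 27 November 2010 is within that limit.
(4) permitted from 11 December 2010 + 35 days = 15 January 2011 onward; done 16 January 2011, after the minimum wait.
(5) permitted from 16 January 2011 + 25 days = 10 February 2011 onward; done 12 February 2011 — permitted.
(6) the permitted window runs from 4 March 2011 + 5 = 9 March 2011 to 4 March 2011 + 17 = 21 March 2011; done 10 March 2011, which is between those dates.

None — every step was satisfied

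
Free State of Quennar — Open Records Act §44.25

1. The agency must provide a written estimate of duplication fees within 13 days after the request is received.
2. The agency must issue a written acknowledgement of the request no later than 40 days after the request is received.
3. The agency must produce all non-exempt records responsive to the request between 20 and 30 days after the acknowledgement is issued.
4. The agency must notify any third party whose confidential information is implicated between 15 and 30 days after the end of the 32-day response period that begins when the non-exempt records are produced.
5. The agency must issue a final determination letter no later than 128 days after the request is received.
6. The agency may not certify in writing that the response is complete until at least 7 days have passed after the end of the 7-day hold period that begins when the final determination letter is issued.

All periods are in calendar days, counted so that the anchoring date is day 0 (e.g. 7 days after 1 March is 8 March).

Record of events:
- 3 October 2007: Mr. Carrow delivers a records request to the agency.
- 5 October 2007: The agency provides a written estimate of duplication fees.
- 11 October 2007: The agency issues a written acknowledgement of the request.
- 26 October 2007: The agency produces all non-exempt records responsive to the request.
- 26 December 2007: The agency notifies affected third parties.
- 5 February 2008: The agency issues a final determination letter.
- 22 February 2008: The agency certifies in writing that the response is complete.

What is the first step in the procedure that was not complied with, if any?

Step 1 — counting 13 days from 3 October 2007 (when the request is received) gives a deadline of 16 October 2007; completed 5 October 2007, before the deadline.
Step 2 — counting 40 days from 3 October 2007 (when the request is received) gives a deadline of 12 November 2007; 11 October 2007 is within that limit.
Step 3 — 20 and 30 days from 11 October 2007 (when the acknowledgement is issued) are 31 October 2007 and 10 November 2007 respectively; 26 October 2007 is 5 days too early.

Step 3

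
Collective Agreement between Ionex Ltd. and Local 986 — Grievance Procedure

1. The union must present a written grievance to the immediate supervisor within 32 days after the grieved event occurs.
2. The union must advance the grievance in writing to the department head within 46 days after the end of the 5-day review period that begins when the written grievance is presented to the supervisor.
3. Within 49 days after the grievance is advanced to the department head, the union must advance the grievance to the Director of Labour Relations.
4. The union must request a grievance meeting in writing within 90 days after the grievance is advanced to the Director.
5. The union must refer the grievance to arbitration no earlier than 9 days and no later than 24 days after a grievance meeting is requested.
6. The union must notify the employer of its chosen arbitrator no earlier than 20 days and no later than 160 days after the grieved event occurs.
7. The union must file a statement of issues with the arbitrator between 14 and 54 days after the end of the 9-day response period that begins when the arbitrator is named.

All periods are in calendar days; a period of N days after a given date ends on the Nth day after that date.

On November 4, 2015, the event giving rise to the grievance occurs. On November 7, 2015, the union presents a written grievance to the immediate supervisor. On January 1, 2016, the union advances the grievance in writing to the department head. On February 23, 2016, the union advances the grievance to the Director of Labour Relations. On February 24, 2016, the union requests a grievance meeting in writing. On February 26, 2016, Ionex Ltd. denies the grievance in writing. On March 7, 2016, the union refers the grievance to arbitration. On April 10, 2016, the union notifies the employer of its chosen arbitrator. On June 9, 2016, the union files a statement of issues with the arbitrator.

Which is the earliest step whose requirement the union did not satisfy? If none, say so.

Step 2

(1) due by November 4, 2015 + 32 days = December 6, 2015; done November 7, 2015 — timely.
(2) due by November 12, 2015 + 46 days = December 28, 2015; January 1, 2016 misses that deadline by 4 days.
No need to go further; step 2 was not satisfied.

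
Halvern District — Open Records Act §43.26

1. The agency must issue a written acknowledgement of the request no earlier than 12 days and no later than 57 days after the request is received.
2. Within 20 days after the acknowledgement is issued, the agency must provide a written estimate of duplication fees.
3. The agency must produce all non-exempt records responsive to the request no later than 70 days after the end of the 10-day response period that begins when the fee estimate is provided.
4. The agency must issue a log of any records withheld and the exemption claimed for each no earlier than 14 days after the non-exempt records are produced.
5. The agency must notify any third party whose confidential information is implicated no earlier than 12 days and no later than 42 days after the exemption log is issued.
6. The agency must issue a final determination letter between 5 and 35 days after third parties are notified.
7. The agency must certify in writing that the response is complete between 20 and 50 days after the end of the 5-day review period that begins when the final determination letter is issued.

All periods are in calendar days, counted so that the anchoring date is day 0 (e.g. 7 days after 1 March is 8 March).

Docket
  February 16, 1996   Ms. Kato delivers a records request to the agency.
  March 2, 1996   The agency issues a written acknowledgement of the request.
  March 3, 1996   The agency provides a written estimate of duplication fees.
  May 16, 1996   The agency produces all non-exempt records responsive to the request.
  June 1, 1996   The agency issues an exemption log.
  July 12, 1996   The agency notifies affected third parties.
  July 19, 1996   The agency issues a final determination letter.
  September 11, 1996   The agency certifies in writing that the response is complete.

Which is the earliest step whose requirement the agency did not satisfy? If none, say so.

None — every step was satisfied

(1) the permitted window runs from February 16, 1996 + 12 = February 28, 1996 to February 16, 1996 + 57 = April 13, 1996; done March 2, 1996 — within the window.
(2) due by March 2, 1996 + 20 days = March 22, 1996; completed March 3, 1996, before the deadline.
(3) due by March 13, 1996 + 70 days = May 22, 1996; May 16, 1996 is within that limit.
(4) permitted from May 16, 1996 + 14 days = May 30, 1996 onward; done June 1, 1996, after the minimum wait.
(5) the permitted window runs from June 1, 1996 + 12 = June 13, 1996 to June 1, 1996 + 42 = July 13, 1996; July 12, 1996 falls inside that range.
(6) the permitted window runs from July 12, 1996 + 5 = July 17, 1996 to July 12, 1996 + 35 = August 16, 1996; done July 19, 1996 — within the window.
(7) the permitted window runs from July 24, 1996 + 20 = August 13, 1996 to July 24, 1996 + 50 = September 12, 1996; done September 11, 1996 — within the window.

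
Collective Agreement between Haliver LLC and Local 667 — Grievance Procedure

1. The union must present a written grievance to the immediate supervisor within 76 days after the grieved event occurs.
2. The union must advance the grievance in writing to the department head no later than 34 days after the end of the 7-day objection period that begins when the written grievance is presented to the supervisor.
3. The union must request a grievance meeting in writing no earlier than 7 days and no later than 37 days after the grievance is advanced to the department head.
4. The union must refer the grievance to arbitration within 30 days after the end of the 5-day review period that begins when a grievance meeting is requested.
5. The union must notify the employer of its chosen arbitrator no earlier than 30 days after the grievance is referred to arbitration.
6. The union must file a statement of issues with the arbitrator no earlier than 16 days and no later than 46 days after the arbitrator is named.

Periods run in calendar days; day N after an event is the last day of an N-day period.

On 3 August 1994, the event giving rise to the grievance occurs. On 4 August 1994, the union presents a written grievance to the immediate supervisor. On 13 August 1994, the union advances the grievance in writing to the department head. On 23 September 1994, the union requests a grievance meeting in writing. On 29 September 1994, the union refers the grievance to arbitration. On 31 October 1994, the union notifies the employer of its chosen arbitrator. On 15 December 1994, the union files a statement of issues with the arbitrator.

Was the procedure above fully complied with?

No

Step 1: 76 days after 3 August 1994 (when the grieved event occurs) is 18 October 1994; done 4 August 1994 — timely.
Step 2: 34 days after 11 August 1994 (end of the 7-day objection period, which began when the written grievance is presented to the supervisor on 4 August 1994) is 14 September 1994; done 13 August 1994 — timely.
Step 3: the window is 7–37 days after 13 August 1994 (when the grievance is advanced to the department head), so 20 August 1994 through 19 September 1994; done 23 September 1994 — 4 days after the window closed.
Later steps need not be reached.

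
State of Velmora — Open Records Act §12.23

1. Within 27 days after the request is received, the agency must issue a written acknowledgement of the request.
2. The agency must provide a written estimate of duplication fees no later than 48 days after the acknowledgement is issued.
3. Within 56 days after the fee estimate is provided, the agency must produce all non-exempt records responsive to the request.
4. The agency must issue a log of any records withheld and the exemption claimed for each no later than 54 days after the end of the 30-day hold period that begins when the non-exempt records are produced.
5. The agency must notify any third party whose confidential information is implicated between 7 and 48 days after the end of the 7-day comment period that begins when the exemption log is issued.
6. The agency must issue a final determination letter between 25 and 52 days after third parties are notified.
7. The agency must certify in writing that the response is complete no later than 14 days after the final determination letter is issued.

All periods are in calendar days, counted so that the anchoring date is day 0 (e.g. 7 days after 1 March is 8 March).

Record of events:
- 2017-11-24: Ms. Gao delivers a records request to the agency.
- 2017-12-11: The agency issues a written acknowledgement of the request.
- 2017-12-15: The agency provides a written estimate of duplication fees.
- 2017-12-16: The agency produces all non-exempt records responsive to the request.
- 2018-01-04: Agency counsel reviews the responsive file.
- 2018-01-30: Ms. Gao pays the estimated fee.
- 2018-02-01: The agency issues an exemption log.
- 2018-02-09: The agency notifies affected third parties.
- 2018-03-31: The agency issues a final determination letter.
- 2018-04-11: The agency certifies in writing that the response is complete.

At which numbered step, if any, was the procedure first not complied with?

Step 1 — counting 27 days from 2017-11-24 (when the request is received) gives a deadline of 2017-12-21; done 2017-12-11 — timely.
Step 2 — counting 48 days from 2017-12-11 (when the acknowledgement is issued) gives a deadline of 2018-01-28; completed 2017-12-15, before the deadline.
Step 3 — counting 56 days from 2017-12-15 (when the fee estimate is provided) gives a deadline of 2018-02-09; done 2017-12-16 — timely.
Step 4 — counting 54 days from 2018-01-15 (end of the 30-day hold period, which began when the non-exempt records are produced on 2017-12-16) gives a deadline of 2018-03-10; 2018-02-01 is within that limit.
Step 5 — 7 and 48 days from 2018-02-08 (end of the 7-day comment period, which began when the exemption log is issued on 2018-02-01) are 2018-02-15 and 2018-03-28 respectively; 2018-02-09 is 6 days too early.
That is the first point of non-compliance.

Step 5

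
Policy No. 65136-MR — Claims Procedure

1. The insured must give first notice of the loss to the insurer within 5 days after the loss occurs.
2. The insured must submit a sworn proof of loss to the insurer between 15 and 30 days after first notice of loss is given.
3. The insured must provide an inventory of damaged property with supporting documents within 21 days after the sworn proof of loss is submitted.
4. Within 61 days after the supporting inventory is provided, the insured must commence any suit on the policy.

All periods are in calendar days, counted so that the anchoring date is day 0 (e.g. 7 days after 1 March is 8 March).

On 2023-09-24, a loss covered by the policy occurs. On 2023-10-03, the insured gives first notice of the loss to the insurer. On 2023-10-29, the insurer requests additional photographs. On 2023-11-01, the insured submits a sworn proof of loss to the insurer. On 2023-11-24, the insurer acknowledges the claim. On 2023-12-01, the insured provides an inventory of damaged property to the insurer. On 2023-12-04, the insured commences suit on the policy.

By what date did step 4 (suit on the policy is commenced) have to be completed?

2024-01-31

Step 4 runs from 2023-12-01, when the supporting inventory is provided. 61 days after 2023-12-01 is 2024-01-31.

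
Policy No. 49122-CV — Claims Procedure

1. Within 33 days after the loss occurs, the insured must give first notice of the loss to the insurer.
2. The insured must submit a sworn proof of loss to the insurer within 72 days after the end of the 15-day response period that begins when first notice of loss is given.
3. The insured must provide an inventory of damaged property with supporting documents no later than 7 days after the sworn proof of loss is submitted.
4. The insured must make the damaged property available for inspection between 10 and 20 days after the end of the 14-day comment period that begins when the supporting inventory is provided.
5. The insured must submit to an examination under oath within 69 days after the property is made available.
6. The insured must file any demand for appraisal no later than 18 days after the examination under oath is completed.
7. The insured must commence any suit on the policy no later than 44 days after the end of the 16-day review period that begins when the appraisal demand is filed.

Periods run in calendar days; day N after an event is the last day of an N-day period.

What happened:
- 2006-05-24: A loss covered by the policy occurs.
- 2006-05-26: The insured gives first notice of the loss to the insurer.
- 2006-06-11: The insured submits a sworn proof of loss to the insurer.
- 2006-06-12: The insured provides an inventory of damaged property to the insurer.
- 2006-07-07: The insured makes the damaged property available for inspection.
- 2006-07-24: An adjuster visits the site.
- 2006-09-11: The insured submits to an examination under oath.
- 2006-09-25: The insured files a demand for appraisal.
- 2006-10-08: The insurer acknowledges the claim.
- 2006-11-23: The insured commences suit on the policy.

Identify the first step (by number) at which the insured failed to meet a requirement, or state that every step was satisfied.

None — every step was satisfied

Step 1 — counting 33 days from 2006-05-24 (when the loss occurs) gives a deadline of 2006-06-26; completed 2006-05-26, before the deadline.
Step 2 — counting 72 days from 2006-06-10 (end of the 15-day response period, which began when first notice of loss is given on 2006-05-26) gives a deadline of 2006-08-21; 2006-06-11 is within that limit.
Step 3 — counting 7 days from 2006-06-11 (when the sworn proof of loss is submitted) gives a deadline of 2006-06-18; 2006-06-12 is within that limit.
Step 4 — 10 and 20 days from 2006-06-26 (end of the 14-day comment period, which began when the supporting inventory is provided on 2006-06-12) are 2006-07-06 and 2006-07-16 respectively; done 2006-07-07 — within the window.
Step 5 — counting 69 days from 2006-07-07 (when the property is made available) gives a deadline of 2006-09-14; 2006-09-11 is within that limit.
Step 6 — counting 18 days from 2006-09-11 (when the examination under oath is completed) gives a deadline of 2006-09-29; completed 2006-09-25, before the deadline.
Step 7 — counting 44 days from 2006-10-11 (end of the 16-day review period, which began when the appraisal demand is filed on 2006-09-25) gives a deadline of 2006-11-24; 2006-11-23 is within that limit.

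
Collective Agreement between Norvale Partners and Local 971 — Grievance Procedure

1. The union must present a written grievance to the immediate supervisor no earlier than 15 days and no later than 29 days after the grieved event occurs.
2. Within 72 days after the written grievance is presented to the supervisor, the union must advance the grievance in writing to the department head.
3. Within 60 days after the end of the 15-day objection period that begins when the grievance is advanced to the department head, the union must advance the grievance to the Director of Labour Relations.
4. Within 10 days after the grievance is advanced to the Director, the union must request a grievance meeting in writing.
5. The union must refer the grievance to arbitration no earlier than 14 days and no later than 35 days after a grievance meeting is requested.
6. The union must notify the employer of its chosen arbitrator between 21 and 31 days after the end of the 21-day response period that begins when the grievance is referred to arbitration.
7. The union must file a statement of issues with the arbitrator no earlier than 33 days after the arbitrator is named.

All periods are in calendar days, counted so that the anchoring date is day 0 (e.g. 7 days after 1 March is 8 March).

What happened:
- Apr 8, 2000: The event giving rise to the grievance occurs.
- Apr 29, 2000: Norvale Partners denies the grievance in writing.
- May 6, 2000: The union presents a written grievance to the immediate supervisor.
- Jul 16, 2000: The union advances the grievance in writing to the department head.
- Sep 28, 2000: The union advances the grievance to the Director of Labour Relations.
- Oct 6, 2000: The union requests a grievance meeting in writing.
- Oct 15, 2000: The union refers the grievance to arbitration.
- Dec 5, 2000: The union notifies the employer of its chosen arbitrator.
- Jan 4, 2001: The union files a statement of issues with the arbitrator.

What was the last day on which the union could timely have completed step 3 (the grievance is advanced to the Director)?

The grievance is advanced to the department head on Jul 16, 2000; the 15-day objection period therefore ends Jul 31, 2000, and step 3 runs from that date. 60 days after Jul 31, 2000 is Sep 29, 2000.

Sep 29, 2000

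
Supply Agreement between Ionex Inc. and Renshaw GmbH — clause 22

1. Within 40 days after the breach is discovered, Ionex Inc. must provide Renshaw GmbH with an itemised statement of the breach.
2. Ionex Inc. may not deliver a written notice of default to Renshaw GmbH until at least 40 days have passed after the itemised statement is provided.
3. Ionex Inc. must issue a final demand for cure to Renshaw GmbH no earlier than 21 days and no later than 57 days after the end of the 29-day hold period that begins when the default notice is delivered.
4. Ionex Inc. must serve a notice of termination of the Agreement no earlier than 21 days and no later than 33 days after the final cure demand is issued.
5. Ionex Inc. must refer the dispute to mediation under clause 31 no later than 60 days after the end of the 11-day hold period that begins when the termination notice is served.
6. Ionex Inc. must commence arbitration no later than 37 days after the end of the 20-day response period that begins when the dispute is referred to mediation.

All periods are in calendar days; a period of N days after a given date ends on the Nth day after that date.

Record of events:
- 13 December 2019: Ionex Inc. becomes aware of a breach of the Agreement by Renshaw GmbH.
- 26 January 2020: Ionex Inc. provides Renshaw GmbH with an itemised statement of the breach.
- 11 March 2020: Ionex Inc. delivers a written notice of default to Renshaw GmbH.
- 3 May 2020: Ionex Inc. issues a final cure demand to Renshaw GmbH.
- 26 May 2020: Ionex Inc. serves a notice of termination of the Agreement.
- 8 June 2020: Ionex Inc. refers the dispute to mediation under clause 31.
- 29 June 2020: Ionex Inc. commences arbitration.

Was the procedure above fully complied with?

Step 1 — counting 40 days from 13 December 2019 (when the breach is discovered) gives a deadline of 22 January 2020; done 26 January 2020 — 4 days late.
The procedure was therefore not followed at step 1.

No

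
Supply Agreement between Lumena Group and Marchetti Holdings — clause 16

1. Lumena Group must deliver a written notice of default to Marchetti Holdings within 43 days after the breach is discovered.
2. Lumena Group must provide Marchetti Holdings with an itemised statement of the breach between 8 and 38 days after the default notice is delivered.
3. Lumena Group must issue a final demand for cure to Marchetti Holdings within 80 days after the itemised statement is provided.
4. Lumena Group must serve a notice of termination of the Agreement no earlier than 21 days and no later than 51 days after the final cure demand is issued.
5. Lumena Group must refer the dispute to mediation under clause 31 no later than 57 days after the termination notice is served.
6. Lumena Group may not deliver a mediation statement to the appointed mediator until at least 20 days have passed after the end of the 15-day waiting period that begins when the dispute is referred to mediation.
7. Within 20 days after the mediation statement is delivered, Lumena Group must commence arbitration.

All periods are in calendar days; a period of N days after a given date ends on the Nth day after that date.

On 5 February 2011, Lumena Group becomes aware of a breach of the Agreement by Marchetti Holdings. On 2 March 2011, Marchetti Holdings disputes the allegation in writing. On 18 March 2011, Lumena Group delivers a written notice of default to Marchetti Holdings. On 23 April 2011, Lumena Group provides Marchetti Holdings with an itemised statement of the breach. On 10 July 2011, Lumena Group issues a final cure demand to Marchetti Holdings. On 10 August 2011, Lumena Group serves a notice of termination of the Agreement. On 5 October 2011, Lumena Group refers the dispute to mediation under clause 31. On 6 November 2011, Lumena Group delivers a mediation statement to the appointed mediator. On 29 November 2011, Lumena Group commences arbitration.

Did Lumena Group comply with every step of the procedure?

No

Step 1: 43 days after 5 February 2011 (when the breach is discovered) is 20 March 2011; done 18 March 2011 — timely.
Step 2: the window is 8–38 days after 18 March 2011 (when the default notice is delivered), so 26 March 2011 through 25 April 2011; done 23 April 2011 — within the window.
Step 3: 80 days after 23 April 2011 (when the itemised statement is provided) is 12 July 2011; completed 10 July 2011, before the deadline.
Step 4: the window is 21–51 days after 10 July 2011 (when the final cure demand is issued), so 31 July 2011 through 30 August 2011; 10 August 2011 falls inside that range.
Step 5: 57 days after 10 August 2011 (when the termination notice is served) is 6 October 2011; 5 October 2011 is within that limit.
Step 6: the earliest permitted date is 20 days after 20 October 2011 (end of the 15-day waiting period, which began when the dispute is referred to mediation on 5 October 2011), i.e. 9 November 2011; acted on 6 November 2011, 3 days prematurely.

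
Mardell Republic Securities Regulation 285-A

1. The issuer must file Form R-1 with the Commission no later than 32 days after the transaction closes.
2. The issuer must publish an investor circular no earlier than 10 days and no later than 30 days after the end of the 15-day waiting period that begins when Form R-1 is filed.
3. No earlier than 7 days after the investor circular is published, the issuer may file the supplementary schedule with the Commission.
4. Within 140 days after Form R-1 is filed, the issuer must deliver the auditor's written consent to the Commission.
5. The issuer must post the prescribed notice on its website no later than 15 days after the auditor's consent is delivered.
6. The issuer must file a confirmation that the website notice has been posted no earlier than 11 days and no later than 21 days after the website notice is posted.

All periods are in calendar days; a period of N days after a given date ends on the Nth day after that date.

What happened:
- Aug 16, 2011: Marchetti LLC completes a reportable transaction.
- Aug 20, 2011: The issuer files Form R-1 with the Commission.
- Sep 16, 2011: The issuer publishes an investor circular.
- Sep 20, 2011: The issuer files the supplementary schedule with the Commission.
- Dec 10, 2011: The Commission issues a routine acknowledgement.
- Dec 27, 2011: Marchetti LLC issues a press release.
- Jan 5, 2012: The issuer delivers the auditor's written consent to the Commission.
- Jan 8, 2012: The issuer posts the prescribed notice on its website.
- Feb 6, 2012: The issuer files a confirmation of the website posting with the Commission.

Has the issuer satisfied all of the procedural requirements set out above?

No

(1) due by Aug 16, 2011 + 32 days = Sep 17, 2011; Aug 20, 2011 is within that limit.
(2) the permitted window runs from Sep 4, 2011 + 10 = Sep 14, 2011 to Sep 4, 2011 + 30 = Oct 4, 2011; done Sep 16, 2011 — within the window.
(3) permitted from Sep 16, 2011 + 7 days = Sep 23, 2011 onward; Sep 20, 2011 is 3 days before the earliest permitted date.
The procedure was therefore not followed at step 3.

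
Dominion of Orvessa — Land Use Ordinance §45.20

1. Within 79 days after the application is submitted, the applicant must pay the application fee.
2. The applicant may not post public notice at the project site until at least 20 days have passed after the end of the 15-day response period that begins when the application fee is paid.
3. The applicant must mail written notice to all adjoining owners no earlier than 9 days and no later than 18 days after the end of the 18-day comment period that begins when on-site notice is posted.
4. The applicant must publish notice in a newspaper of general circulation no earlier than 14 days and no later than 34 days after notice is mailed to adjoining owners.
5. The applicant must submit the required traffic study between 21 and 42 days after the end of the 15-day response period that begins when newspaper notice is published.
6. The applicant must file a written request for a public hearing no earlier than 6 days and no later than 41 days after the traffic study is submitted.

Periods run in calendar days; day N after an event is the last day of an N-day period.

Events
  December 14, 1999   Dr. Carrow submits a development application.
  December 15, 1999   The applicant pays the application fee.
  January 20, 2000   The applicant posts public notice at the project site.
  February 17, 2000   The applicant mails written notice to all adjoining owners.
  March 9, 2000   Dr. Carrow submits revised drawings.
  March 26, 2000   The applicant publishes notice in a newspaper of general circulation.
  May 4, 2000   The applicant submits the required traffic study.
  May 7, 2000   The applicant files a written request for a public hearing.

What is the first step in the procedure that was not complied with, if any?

Step 4

Step 1: 79 days after December 14, 1999 (when the application is submitted) is March 2, 2000; completed December 15, 1999, before the deadline.
Step 2: the earliest permitted date is 20 days after December 30, 1999 (end of the 15-day response period, which began when the application fee is paid on December 15, 1999), i.e. January 19, 2000; done January 20, 2000, after the minimum wait.
Step 3: the window is 9–18 days after February 7, 2000 (end of the 18-day comment period, which began when on-site notice is posted on January 20, 2000), so February 16, 2000 through February 25, 2000; February 17, 2000 falls inside that range.
Step 4: the window is 14–34 days after February 17, 2000 (when notice is mailed to adjoining owners), so March 2, 2000 through March 22, 2000; March 26, 2000 is 4 days past the end of the window.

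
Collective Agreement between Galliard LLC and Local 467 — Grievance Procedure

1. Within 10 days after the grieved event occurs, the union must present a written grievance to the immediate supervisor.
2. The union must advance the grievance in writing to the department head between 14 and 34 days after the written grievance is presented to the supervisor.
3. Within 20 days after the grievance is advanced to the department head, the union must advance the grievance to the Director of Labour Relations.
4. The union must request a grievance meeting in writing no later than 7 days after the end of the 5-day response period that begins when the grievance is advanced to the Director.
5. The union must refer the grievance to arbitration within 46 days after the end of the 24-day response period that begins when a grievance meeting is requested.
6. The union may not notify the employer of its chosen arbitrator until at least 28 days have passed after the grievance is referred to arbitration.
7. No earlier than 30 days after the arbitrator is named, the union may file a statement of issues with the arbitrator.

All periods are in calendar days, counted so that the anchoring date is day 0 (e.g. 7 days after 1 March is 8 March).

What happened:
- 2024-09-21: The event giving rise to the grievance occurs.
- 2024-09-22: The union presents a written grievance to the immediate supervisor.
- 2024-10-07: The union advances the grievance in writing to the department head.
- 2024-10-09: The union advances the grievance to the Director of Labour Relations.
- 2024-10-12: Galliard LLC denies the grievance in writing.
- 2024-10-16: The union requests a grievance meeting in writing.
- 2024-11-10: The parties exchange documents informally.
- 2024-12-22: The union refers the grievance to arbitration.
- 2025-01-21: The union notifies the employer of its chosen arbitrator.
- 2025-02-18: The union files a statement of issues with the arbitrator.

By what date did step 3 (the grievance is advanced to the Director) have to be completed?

Step 3 runs from 2024-10-07, when the grievance is advanced to the department head. 20 days after 2024-10-07 is 2024-10-27.

2024-10-27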